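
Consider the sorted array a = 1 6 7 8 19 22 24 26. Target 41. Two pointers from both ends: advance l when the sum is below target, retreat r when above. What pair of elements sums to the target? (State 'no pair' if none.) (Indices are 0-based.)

(19, 22)

[0,7] 1+26=27 <41 → l++
[1,7] 6+26=32 <41 → l++
[2,7] 7+26=33 <41 → l++
[3,7] 8+26=34 <41 → l++
[4,7] 19+26=45 >41 → r--
[4,6] 19+24=43 >41 → r--
[4,5] 19+22=41 → found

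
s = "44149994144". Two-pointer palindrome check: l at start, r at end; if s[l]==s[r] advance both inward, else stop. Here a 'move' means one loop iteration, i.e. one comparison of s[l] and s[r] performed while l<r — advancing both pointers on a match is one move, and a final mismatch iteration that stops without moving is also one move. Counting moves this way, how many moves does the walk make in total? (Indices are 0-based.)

5 moves

[0,10] '4'=='4' → l++,r--
[1,9] '4'=='4' → l++,r--
[2,8] '1'=='1' → l++,r--
[3,7] '4'=='4' → l++,r--
[4,6] '9'=='9' → l++,r--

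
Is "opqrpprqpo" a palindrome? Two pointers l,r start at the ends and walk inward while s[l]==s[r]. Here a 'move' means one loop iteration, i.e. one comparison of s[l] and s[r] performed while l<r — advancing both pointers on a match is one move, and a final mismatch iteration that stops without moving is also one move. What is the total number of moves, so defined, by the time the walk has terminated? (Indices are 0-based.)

5 moves

l=0 r=9: 'o'=='o', l++,r--
l=1 r=8: 'p'=='p', l++,r--
l=2 r=7: 'q'=='q', l++,r--
l=3 r=6: 'r'=='r', l++,r--
l=4 r=5: 'p'=='p', l++,r--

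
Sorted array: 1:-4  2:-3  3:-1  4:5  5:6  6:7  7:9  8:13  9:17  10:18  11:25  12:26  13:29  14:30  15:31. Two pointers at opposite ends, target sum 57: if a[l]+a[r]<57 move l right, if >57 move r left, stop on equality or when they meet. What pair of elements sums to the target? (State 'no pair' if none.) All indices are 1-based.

l=1 r=15: -4+31=27 <57, l++
l=2 r=15: -3+31=28 <57, l++
l=3 r=15: -1+31=30 <57, l++
l=4 r=15: 5+31=36 <57, l++
l=5 r=15: 6+31=37 <57, l++
l=6 r=15: 7+31=38 <57, l++
l=7 r=15: 9+31=40 <57, l++
l=8 r=15: 13+31=44 <57, l++
l=9 r=15: 17+31=48 <57, l++
l=10 r=15: 18+31=49 <57, l++
l=11 r=15: 25+31=56 <57, l++
l=12 r=15: 26+31=57, found

(26, 31)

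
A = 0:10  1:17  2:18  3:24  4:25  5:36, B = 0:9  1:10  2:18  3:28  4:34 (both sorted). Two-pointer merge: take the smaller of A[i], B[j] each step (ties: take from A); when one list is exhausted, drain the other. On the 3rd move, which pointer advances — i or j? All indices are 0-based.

[i=0,j=0] A[i]=10>B[j]=9 take 9 → j++
[i=0,j=1] A[i]=10<=B[j]=10 take 10 → i++
[i=1,j=1] A[i]=17>B[j]=10 take 10 → j++

j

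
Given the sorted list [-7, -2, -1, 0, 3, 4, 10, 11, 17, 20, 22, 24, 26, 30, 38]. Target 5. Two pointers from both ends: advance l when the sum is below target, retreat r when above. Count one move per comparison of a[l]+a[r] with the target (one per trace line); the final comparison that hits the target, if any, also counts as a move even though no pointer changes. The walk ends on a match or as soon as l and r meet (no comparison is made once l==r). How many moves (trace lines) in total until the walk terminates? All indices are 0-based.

14 moves

[0,14] -7+38=31 >5 → r--
[0,13] -7+30=23 >5 → r--
[0,12] -7+26=19 >5 → r--
[0,11] -7+24=17 >5 → r--
[0,10] -7+22=15 >5 → r--
[0,9] -7+20=13 >5 → r--
[0,8] -7+17=10 >5 → r--
[0,7] -7+11=4 <5 → l++
[1,7] -2+11=9 >5 → r--
[1,6] -2+10=8 >5 → r--
[1,5] -2+4=2 <5 → l++
[2,5] -1+4=3 <5 → l++
[3,5] 0+4=4 <5 → l++
[4,5] 3+4=7 >5 → r--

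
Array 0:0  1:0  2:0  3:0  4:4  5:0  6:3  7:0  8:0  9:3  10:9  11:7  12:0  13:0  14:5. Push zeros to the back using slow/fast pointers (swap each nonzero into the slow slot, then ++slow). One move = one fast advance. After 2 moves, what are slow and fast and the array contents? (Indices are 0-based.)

slow=0 fast=0: a[fast]=0, fast++
slow=0 fast=1: a[fast]=0, fast++

slow=0, fast=2, a=[0, 0, 0, 0, 4, 0, 3, 0, 0, 3, 9, 7, 0, 0, 5]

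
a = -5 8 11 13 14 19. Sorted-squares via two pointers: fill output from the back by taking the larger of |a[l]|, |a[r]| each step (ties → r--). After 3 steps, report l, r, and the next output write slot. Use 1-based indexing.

l=1, r=3, next write slot=3

l=1 r=6: |-5|<=|19| out[6]=361, r--
l=1 r=5: |-5|<=|14| out[5]=196, r--
l=1 r=4: |-5|<=|13| out[4]=169, r--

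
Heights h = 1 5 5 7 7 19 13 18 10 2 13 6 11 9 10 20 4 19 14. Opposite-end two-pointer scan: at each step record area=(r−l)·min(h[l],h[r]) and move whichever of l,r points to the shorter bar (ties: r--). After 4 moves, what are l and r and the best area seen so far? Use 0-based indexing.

l=0 r=18: min(1,14)*18=18 best=18 *, l++
l=1 r=18: min(5,14)*17=85 best=85 *, l++
l=2 r=18: min(5,14)*16=80 best=85, l++
l=3 r=18: min(7,14)*15=105 best=105 *, l++

l=4, r=18, best area=105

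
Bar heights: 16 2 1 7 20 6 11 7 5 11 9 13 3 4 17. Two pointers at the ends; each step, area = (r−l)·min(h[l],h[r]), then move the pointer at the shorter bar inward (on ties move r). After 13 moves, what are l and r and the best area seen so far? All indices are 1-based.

[1,15] min(16,17)*14=224 best=224 * → l++
[2,15] min(2,17)*13=26 best=224 → l++
[3,15] min(1,17)*12=12 best=224 → l++
[4,15] min(7,17)*11=77 best=224 → l++
[5,15] min(20,17)*10=170 best=224 → r--
[5,14] min(20,4)*9=36 best=224 → r--
[5,13] min(20,3)*8=24 best=224 → r--
[5,12] min(20,13)*7=91 best=224 → r--
[5,11] min(20,9)*6=54 best=224 → r--
[5,10] min(20,11)*5=55 best=224 → r--
[5,9] min(20,5)*4=20 best=224 → r--
[5,8] min(20,7)*3=21 best=224 → r--
[5,7] min(20,11)*2=22 best=224 → r--

l=5, r=6, best area=224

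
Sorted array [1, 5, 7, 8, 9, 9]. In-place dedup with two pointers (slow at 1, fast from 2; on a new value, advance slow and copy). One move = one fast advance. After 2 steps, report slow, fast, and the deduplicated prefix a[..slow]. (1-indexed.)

slow=3, fast=4, prefix=[1, 5, 7]

(s=1,f=2) a[fast]=5≠a[slow]=1 write a[2]=5 → slow++,fast++
(s=2,f=3) a[fast]=7≠a[slow]=5 write a[3]=7 → slow++,fast++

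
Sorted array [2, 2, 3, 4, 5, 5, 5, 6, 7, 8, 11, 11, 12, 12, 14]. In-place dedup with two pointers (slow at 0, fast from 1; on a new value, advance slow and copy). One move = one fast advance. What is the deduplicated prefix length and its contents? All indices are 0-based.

slow=0 fast=1: a[fast]=2=a[slow] dup, fast++
slow=0 fast=2: a[fast]=3≠a[slow]=2 write a[1]=3, slow++,fast++
slow=1 fast=3: a[fast]=4≠a[slow]=3 write a[2]=4, slow++,fast++
slow=2 fast=4: a[fast]=5≠a[slow]=4 write a[3]=5, slow++,fast++
slow=3 fast=5: a[fast]=5=a[slow] dup, fast++
slow=3 fast=6: a[fast]=5=a[slow] dup, fast++
slow=3 fast=7: a[fast]=6≠a[slow]=5 write a[4]=6, slow++,fast++
slow=4 fast=8: a[fast]=7≠a[slow]=6 write a[5]=7, slow++,fast++
slow=5 fast=9: a[fast]=8≠a[slow]=7 write a[6]=8, slow++,fast++
slow=6 fast=10: a[fast]=11≠a[slow]=8 write a[7]=11, slow++,fast++
slow=7 fast=11: a[fast]=11=a[slow] dup, fast++
slow=7 fast=12: a[fast]=12≠a[slow]=11 write a[8]=12, slow++,fast++
slow=8 fast=13: a[fast]=12=a[slow] dup, fast++
slow=8 fast=14: a[fast]=14≠a[slow]=12 write a[9]=14, slow++,fast++

length 10; prefix = [2, 3, 4, 5, 6, 7, 8, 11, 12, 14]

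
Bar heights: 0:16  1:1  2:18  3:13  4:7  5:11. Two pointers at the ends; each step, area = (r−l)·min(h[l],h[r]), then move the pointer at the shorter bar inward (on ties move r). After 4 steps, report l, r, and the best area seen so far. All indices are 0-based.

l=1, r=2, best area=55

[0,5] min(16,11)*5=55 best=55 * → r--
[0,4] min(16,7)*4=28 best=55 → r--
[0,3] min(16,13)*3=39 best=55 → r--
[0,2] min(16,18)*2=32 best=55 → l++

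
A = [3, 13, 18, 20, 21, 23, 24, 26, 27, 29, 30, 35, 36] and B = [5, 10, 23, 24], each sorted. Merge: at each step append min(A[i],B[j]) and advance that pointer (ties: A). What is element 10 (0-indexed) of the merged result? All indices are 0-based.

merged[10] = 24

i=0 j=0: A[i]=3<=B[j]=5 take 3, i++
i=1 j=0: A[i]=13>B[j]=5 take 5, j++
i=1 j=1: A[i]=13>B[j]=10 take 10, j++
i=1 j=2: A[i]=13<=B[j]=23 take 13, i++
i=2 j=2: A[i]=18<=B[j]=23 take 18, i++
i=3 j=2: A[i]=20<=B[j]=23 take 20, i++
i=4 j=2: A[i]=21<=B[j]=23 take 21, i++
i=5 j=2: A[i]=23<=B[j]=23 take 23, i++
i=6 j=2: A[i]=24>B[j]=23 take 23, j++
i=6 j=3: A[i]=24<=B[j]=24 take 24, i++
i=7 j=3: A[i]=26>B[j]=24 take 24, j++
i=7 j=4: B done, take A[i]=26, i++
i=8 j=4: B done, take A[i]=27, i++
i=9 j=4: B done, take A[i]=29, i++
i=10 j=4: B done, take A[i]=30, i++
i=11 j=4: B done, take A[i]=35, i++
i=12 j=4: B done, take A[i]=36, i++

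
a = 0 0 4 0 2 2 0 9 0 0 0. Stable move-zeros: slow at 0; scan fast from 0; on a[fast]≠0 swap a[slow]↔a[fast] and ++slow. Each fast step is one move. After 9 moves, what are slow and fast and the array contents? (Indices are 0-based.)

(s=0,f=0) a[fast]=0 → fast++
(s=0,f=1) a[fast]=0 → fast++
(s=0,f=2) a[fast]=4≠0 swap→a[0]=4 → slow++,fast++
(s=1,f=3) a[fast]=0 → fast++
(s=1,f=4) a[fast]=2≠0 swap→a[1]=2 → slow++,fast++
(s=2,f=5) a[fast]=2≠0 swap→a[2]=2 → slow++,fast++
(s=3,f=6) a[fast]=0 → fast++
(s=3,f=7) a[fast]=9≠0 swap→a[3]=9 → slow++,fast++
(s=4,f=8) a[fast]=0 → fast++

slow=4, fast=9, a=[4, 2, 2, 9, 0, 0, 0, 0, 0, 0, 0]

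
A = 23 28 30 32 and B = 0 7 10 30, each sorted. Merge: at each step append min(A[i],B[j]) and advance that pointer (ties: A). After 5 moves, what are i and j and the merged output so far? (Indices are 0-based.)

i=2, j=3, merged so far=[0, 7, 10, 23, 28]

i=0 j=0: A[i]=23>B[j]=0 take 0, j++
i=0 j=1: A[i]=23>B[j]=7 take 7, j++
i=0 j=2: A[i]=23>B[j]=10 take 10, j++
i=0 j=3: A[i]=23<=B[j]=30 take 23, i++
i=1 j=3: A[i]=28<=B[j]=30 take 28, i++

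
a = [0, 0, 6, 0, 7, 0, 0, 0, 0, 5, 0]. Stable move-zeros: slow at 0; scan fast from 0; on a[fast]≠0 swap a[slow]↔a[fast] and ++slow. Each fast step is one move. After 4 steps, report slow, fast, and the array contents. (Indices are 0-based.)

slow=0 fast=0: a[fast]=0, fast++
slow=0 fast=1: a[fast]=0, fast++
slow=0 fast=2: a[fast]=6≠0 swap→a[0]=6, slow++,fast++
slow=1 fast=3: a[fast]=0, fast++

slow=1, fast=4, a=[6, 0, 0, 0, 7, 0, 0, 0, 0, 5, 0]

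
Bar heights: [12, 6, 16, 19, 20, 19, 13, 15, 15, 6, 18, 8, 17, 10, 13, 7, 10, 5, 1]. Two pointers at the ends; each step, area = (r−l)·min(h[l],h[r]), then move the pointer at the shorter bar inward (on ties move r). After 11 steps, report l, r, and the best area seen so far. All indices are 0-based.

l=3, r=10, best area=168

l=0 r=18: min(12,1)*18=18 best=18 *, r--
l=0 r=17: min(12,5)*17=85 best=85 *, r--
l=0 r=16: min(12,10)*16=160 best=160 *, r--
l=0 r=15: min(12,7)*15=105 best=160, r--
l=0 r=14: min(12,13)*14=168 best=168 *, l++
l=1 r=14: min(6,13)*13=78 best=168, l++
l=2 r=14: min(16,13)*12=156 best=168, r--
l=2 r=13: min(16,10)*11=110 best=168, r--
l=2 r=12: min(16,17)*10=160 best=168, l++
l=3 r=12: min(19,17)*9=153 best=168, r--
l=3 r=11: min(19,8)*8=64 best=168, r--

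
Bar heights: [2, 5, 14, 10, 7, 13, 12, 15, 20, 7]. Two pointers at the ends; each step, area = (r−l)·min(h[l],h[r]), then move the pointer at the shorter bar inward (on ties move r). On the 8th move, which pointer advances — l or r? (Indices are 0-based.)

[0,9] min(2,7)*9=18 best=18 * → l++
[1,9] min(5,7)*8=40 best=40 * → l++
[2,9] min(14,7)*7=49 best=49 * → r--
[2,8] min(14,20)*6=84 best=84 * → l++
[3,8] min(10,20)*5=50 best=84 → l++
[4,8] min(7,20)*4=28 best=84 → l++
[5,8] min(13,20)*3=39 best=84 → l++
[6,8] min(12,20)*2=24 best=84 → l++

l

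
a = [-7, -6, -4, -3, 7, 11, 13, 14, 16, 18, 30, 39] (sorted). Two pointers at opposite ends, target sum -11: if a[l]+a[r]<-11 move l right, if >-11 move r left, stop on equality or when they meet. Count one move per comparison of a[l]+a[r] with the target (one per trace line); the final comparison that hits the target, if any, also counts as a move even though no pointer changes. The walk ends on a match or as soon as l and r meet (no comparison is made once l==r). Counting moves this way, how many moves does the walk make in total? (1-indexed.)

[1,12] -7+39=32 >-11 → r--
[1,11] -7+30=23 >-11 → r--
[1,10] -7+18=11 >-11 → r--
[1,9] -7+16=9 >-11 → r--
[1,8] -7+14=7 >-11 → r--
[1,7] -7+13=6 >-11 → r--
[1,6] -7+11=4 >-11 → r--
[1,5] -7+7=0 >-11 → r--
[1,4] -7+-3=-10 >-11 → r--
[1,3] -7+-4=-11 → found

10 moves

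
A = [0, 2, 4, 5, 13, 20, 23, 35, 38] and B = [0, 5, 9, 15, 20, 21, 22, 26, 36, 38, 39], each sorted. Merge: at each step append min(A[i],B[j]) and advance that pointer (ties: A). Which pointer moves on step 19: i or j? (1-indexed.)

[i=1,j=1] A[i]=0<=B[j]=0 take 0 → i++
[i=2,j=1] A[i]=2>B[j]=0 take 0 → j++
[i=2,j=2] A[i]=2<=B[j]=5 take 2 → i++
[i=3,j=2] A[i]=4<=B[j]=5 take 4 → i++
[i=4,j=2] A[i]=5<=B[j]=5 take 5 → i++
[i=5,j=2] A[i]=13>B[j]=5 take 5 → j++
[i=5,j=3] A[i]=13>B[j]=9 take 9 → j++
[i=5,j=4] A[i]=13<=B[j]=15 take 13 → i++
[i=6,j=4] A[i]=20>B[j]=15 take 15 → j++
[i=6,j=5] A[i]=20<=B[j]=20 take 20 → i++
[i=7,j=5] A[i]=23>B[j]=20 take 20 → j++
[i=7,j=6] A[i]=23>B[j]=21 take 21 → j++
[i=7,j=7] A[i]=23>B[j]=22 take 22 → j++
[i=7,j=8] A[i]=23<=B[j]=26 take 23 → i++
[i=8,j=8] A[i]=35>B[j]=26 take 26 → j++
[i=8,j=9] A[i]=35<=B[j]=36 take 35 → i++
[i=9,j=9] A[i]=38>B[j]=36 take 36 → j++
[i=9,j=10] A[i]=38<=B[j]=38 take 38 → i++
[i=10,j=10] A done, take B[j]=38 → j++

j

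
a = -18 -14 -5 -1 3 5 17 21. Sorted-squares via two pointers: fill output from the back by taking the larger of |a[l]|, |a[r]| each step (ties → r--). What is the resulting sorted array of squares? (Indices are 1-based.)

[1, 9, 25, 25, 196, 289, 324, 441]

l=1 r=8: |-18|<=|21| out[8]=441, r--
l=1 r=7: |-18|>|17| out[7]=324, l++
l=2 r=7: |-14|<=|17| out[6]=289, r--
l=2 r=6: |-14|>|5| out[5]=196, l++
l=3 r=6: |-5|<=|5| out[4]=25, r--
l=3 r=5: |-5|>|3| out[3]=25, l++
l=4 r=5: |-1|<=|3| out[2]=9, r--
l=4 r=4: |-1|<=|-1| out[1]=1, r--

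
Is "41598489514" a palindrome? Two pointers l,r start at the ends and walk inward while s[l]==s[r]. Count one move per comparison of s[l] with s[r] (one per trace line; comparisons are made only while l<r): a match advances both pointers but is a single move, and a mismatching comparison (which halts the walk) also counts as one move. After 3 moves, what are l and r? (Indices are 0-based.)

l=3, r=7

l=0 r=10: '4'=='4', l++,r--
l=1 r=9: '1'=='1', l++,r--
l=2 r=8: '5'=='5', l++,r--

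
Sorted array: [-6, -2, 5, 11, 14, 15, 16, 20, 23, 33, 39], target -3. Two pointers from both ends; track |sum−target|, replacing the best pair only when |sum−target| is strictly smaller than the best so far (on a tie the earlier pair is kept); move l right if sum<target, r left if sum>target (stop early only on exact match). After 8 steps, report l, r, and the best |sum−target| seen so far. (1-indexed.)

l=1, r=3, best |Δ|=8

[1,11] -6+39=33 d=36 * → r--
[1,10] -6+33=27 d=30 * → r--
[1,9] -6+23=17 d=20 * → r--
[1,8] -6+20=14 d=17 * → r--
[1,7] -6+16=10 d=13 * → r--
[1,6] -6+15=9 d=12 * → r--
[1,5] -6+14=8 d=11 * → r--
[1,4] -6+11=5 d=8 * → r--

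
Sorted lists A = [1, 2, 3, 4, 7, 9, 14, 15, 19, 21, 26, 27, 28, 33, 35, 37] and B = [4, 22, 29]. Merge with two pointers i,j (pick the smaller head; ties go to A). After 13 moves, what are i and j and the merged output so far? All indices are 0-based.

i=0 j=0: A[i]=1<=B[j]=4 take 1, i++
i=1 j=0: A[i]=2<=B[j]=4 take 2, i++
i=2 j=0: A[i]=3<=B[j]=4 take 3, i++
i=3 j=0: A[i]=4<=B[j]=4 take 4, i++
i=4 j=0: A[i]=7>B[j]=4 take 4, j++
i=4 j=1: A[i]=7<=B[j]=22 take 7, i++
i=5 j=1: A[i]=9<=B[j]=22 take 9, i++
i=6 j=1: A[i]=14<=B[j]=22 take 14, i++
i=7 j=1: A[i]=15<=B[j]=22 take 15, i++
i=8 j=1: A[i]=19<=B[j]=22 take 19, i++
i=9 j=1: A[i]=21<=B[j]=22 take 21, i++
i=10 j=1: A[i]=26>B[j]=22 take 22, j++
i=10 j=2: A[i]=26<=B[j]=29 take 26, i++

i=11, j=2, merged so far=[1, 2, 3, 4, 4, 7, 9, 14, 15, 19, 21, 22, 26]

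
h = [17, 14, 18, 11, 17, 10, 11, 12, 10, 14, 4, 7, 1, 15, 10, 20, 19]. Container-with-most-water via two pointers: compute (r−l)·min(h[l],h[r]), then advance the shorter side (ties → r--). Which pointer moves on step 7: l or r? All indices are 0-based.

l=0 r=16: min(17,19)*16=272 best=272 *, l++
l=1 r=16: min(14,19)*15=210 best=272, l++
l=2 r=16: min(18,19)*14=252 best=272, l++
l=3 r=16: min(11,19)*13=143 best=272, l++
l=4 r=16: min(17,19)*12=204 best=272, l++
l=5 r=16: min(10,19)*11=110 best=272, l++
l=6 r=16: min(11,19)*10=110 best=272, l++

l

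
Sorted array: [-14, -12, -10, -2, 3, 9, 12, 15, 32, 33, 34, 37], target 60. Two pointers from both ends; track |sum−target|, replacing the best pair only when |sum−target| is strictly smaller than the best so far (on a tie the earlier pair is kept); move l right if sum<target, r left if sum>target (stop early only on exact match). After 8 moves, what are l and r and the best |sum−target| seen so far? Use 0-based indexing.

l=8, r=11, best |Δ|=8

[0,11] -14+37=23 d=37 * → l++
[1,11] -12+37=25 d=35 * → l++
[2,11] -10+37=27 d=33 * → l++
[3,11] -2+37=35 d=25 * → l++
[4,11] 3+37=40 d=20 * → l++
[5,11] 9+37=46 d=14 * → l++
[6,11] 12+37=49 d=11 * → l++
[7,11] 15+37=52 d=8 * → l++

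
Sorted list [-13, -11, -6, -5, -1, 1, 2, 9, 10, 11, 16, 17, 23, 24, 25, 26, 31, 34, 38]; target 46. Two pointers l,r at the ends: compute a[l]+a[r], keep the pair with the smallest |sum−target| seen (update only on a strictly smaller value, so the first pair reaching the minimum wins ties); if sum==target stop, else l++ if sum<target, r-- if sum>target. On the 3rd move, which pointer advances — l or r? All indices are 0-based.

l=0 r=18: -13+38=25 d=21 *, l++
l=1 r=18: -11+38=27 d=19 *, l++
l=2 r=18: -6+38=32 d=14 *, l++

l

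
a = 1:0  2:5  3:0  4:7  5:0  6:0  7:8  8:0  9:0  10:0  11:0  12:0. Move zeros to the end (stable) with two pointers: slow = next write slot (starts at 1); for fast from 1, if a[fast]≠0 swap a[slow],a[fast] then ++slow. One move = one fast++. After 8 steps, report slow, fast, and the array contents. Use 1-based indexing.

slow=4, fast=9, a=[5, 7, 8, 0, 0, 0, 0, 0, 0, 0, 0, 0]

slow=1 fast=1: a[fast]=0, fast++
slow=1 fast=2: a[fast]=5≠0 swap→a[1]=5, slow++,fast++
slow=2 fast=3: a[fast]=0, fast++
slow=2 fast=4: a[fast]=7≠0 swap→a[2]=7, slow++,fast++
slow=3 fast=5: a[fast]=0, fast++
slow=3 fast=6: a[fast]=0, fast++
slow=3 fast=7: a[fast]=8≠0 swap→a[3]=8, slow++,fast++
slow=4 fast=8: a[fast]=0, fast++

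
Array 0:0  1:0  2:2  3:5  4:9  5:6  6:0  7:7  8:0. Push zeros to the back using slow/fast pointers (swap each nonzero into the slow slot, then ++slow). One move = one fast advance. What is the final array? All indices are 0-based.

slow=0 fast=0: a[fast]=0, fast++
slow=0 fast=1: a[fast]=0, fast++
slow=0 fast=2: a[fast]=2≠0 swap→a[0]=2, slow++,fast++
slow=1 fast=3: a[fast]=5≠0 swap→a[1]=5, slow++,fast++
slow=2 fast=4: a[fast]=9≠0 swap→a[2]=9, slow++,fast++
slow=3 fast=5: a[fast]=6≠0 swap→a[3]=6, slow++,fast++
slow=4 fast=6: a[fast]=0, fast++
slow=4 fast=7: a[fast]=7≠0 swap→a[4]=7, slow++,fast++
slow=5 fast=8: a[fast]=0, fast++

[2, 5, 9, 6, 7, 0, 0, 0, 0]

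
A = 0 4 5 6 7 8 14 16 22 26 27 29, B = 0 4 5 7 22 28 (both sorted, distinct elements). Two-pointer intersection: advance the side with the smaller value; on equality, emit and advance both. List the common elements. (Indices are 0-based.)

i=0 j=0: 0==0 emit, i++,j++
i=1 j=1: 4==4 emit, i++,j++
i=2 j=2: 5==5 emit, i++,j++
i=3 j=3: 6<7, i++
i=4 j=3: 7==7 emit, i++,j++
i=5 j=4: 8<22, i++
i=6 j=4: 14<22, i++
i=7 j=4: 16<22, i++
i=8 j=4: 22==22 emit, i++,j++
i=9 j=5: 26<28, i++
i=10 j=5: 27<28, i++
i=11 j=5: 29>28, j++

intersection = [0, 4, 5, 7, 22]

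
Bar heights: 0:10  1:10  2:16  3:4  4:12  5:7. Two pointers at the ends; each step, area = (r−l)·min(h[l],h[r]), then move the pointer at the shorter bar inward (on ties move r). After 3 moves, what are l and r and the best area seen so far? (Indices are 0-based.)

l=0 r=5: min(10,7)*5=35 best=35 *, r--
l=0 r=4: min(10,12)*4=40 best=40 *, l++
l=1 r=4: min(10,12)*3=30 best=40, l++

l=2, r=4, best area=40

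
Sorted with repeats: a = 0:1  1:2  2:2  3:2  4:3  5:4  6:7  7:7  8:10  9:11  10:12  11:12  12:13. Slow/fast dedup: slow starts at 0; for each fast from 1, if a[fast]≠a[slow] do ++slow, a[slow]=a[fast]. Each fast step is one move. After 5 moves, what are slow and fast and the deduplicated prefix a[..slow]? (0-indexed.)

slow=3, fast=6, prefix=[1, 2, 3, 4]

slow=0 fast=1: a[fast]=2≠a[slow]=1 write a[1]=2, slow++,fast++
slow=1 fast=2: a[fast]=2=a[slow] dup, fast++
slow=1 fast=3: a[fast]=2=a[slow] dup, fast++
slow=1 fast=4: a[fast]=3≠a[slow]=2 write a[2]=3, slow++,fast++
slow=2 fast=5: a[fast]=4≠a[slow]=3 write a[3]=4, slow++,fast++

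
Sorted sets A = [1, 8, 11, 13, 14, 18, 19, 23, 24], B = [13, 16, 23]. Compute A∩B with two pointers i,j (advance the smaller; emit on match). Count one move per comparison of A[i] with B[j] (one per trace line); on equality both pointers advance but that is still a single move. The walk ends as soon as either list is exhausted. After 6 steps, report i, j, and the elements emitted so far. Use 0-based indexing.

[i=0,j=0] 1<13 → i++
[i=1,j=0] 8<13 → i++
[i=2,j=0] 11<13 → i++
[i=3,j=0] 13==13 emit → i++,j++
[i=4,j=1] 14<16 → i++
[i=5,j=1] 18>16 → j++

i=5, j=2, emitted=[13]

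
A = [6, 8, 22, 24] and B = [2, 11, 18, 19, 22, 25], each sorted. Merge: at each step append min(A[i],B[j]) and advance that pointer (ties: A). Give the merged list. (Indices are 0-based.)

[2, 6, 8, 11, 18, 19, 22, 22, 24, 25]

[i=0,j=0] A[i]=6>B[j]=2 take 2 → j++
[i=0,j=1] A[i]=6<=B[j]=11 take 6 → i++
[i=1,j=1] A[i]=8<=B[j]=11 take 8 → i++
[i=2,j=1] A[i]=22>B[j]=11 take 11 → j++
[i=2,j=2] A[i]=22>B[j]=18 take 18 → j++
[i=2,j=3] A[i]=22>B[j]=19 take 19 → j++
[i=2,j=4] A[i]=22<=B[j]=22 take 22 → i++
[i=3,j=4] A[i]=24>B[j]=22 take 22 → j++
[i=3,j=5] A[i]=24<=B[j]=25 take 24 → i++
[i=4,j=5] A done, take B[j]=25 → j++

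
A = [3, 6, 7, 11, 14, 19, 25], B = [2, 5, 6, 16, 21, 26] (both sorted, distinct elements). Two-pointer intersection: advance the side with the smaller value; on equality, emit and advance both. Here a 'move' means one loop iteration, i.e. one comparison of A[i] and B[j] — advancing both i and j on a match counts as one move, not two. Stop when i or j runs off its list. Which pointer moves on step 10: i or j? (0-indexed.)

j

i=0 j=0: 3>2, j++
i=0 j=1: 3<5, i++
i=1 j=1: 6>5, j++
i=1 j=2: 6==6 emit, i++,j++
i=2 j=3: 7<16, i++
i=3 j=3: 11<16, i++
i=4 j=3: 14<16, i++
i=5 j=3: 19>16, j++
i=5 j=4: 19<21, i++
i=6 j=4: 25>21, j++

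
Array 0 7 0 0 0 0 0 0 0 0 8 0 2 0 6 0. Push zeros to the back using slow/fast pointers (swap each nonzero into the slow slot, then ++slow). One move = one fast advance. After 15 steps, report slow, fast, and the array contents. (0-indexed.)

slow=0 fast=0: a[fast]=0, fast++
slow=0 fast=1: a[fast]=7≠0 swap→a[0]=7, slow++,fast++
slow=1 fast=2: a[fast]=0, fast++
slow=1 fast=3: a[fast]=0, fast++
slow=1 fast=4: a[fast]=0, fast++
slow=1 fast=5: a[fast]=0, fast++
slow=1 fast=6: a[fast]=0, fast++
slow=1 fast=7: a[fast]=0, fast++
slow=1 fast=8: a[fast]=0, fast++
slow=1 fast=9: a[fast]=0, fast++
slow=1 fast=10: a[fast]=8≠0 swap→a[1]=8, slow++,fast++
slow=2 fast=11: a[fast]=0, fast++
slow=2 fast=12: a[fast]=2≠0 swap→a[2]=2, slow++,fast++
slow=3 fast=13: a[fast]=0, fast++
slow=3 fast=14: a[fast]=6≠0 swap→a[3]=6, slow++,fast++

slow=4, fast=15, a=[7, 8, 2, 6, 0, 0, 0, 0, 0, 0, 0, 0, 0, 0, 0, 0]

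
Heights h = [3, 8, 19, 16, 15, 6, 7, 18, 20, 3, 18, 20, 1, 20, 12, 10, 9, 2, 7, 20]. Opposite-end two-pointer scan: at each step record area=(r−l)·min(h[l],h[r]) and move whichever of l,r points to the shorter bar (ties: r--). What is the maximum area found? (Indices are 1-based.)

l=1 r=20: min(3,20)*19=57 best=57 *, l++
l=2 r=20: min(8,20)*18=144 best=144 *, l++
l=3 r=20: min(19,20)*17=323 best=323 *, l++
l=4 r=20: min(16,20)*16=256 best=323, l++
l=5 r=20: min(15,20)*15=225 best=323, l++
l=6 r=20: min(6,20)*14=84 best=323, l++
l=7 r=20: min(7,20)*13=91 best=323, l++
l=8 r=20: min(18,20)*12=216 best=323, l++
l=9 r=20: min(20,20)*11=220 best=323, r--
l=9 r=19: min(20,7)*10=70 best=323, r--
l=9 r=18: min(20,2)*9=18 best=323, r--
l=9 r=17: min(20,9)*8=72 best=323, r--
l=9 r=16: min(20,10)*7=70 best=323, r--
l=9 r=15: min(20,12)*6=72 best=323, r--
l=9 r=14: min(20,20)*5=100 best=323, r--
l=9 r=13: min(20,1)*4=4 best=323, r--
l=9 r=12: min(20,20)*3=60 best=323, r--
l=9 r=11: min(20,18)*2=36 best=323, r--
l=9 r=10: min(20,3)*1=3 best=323, r--

max area = 323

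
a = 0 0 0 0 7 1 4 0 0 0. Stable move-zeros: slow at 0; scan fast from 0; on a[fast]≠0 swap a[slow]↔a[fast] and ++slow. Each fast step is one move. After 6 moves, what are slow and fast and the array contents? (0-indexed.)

slow=0 fast=0: a[fast]=0, fast++
slow=0 fast=1: a[fast]=0, fast++
slow=0 fast=2: a[fast]=0, fast++
slow=0 fast=3: a[fast]=0, fast++
slow=0 fast=4: a[fast]=7≠0 swap→a[0]=7, slow++,fast++
slow=1 fast=5: a[fast]=1≠0 swap→a[1]=1, slow++,fast++

slow=2, fast=6, a=[7, 1, 0, 0, 0, 0, 4, 0, 0, 0]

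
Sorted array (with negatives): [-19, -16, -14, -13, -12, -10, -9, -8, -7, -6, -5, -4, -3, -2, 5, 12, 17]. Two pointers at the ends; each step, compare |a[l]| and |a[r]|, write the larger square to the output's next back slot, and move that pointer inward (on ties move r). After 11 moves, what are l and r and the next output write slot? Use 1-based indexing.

[1,17] |-19|>|17| out[17]=361 → l++
[2,17] |-16|<=|17| out[16]=289 → r--
[2,16] |-16|>|12| out[15]=256 → l++
[3,16] |-14|>|12| out[14]=196 → l++
[4,16] |-13|>|12| out[13]=169 → l++
[5,16] |-12|<=|12| out[12]=144 → r--
[5,15] |-12|>|5| out[11]=144 → l++
[6,15] |-10|>|5| out[10]=100 → l++
[7,15] |-9|>|5| out[9]=81 → l++
[8,15] |-8|>|5| out[8]=64 → l++
[9,15] |-7|>|5| out[7]=49 → l++

l=10, r=15, next write slot=6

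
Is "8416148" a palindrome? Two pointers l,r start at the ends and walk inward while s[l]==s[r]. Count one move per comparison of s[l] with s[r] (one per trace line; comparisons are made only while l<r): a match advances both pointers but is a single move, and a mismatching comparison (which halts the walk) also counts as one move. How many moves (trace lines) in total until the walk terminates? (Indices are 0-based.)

3 moves

[0,6] '8'=='8' → l++,r--
[1,5] '4'=='4' → l++,r--
[2,4] '1'=='1' → l++,r--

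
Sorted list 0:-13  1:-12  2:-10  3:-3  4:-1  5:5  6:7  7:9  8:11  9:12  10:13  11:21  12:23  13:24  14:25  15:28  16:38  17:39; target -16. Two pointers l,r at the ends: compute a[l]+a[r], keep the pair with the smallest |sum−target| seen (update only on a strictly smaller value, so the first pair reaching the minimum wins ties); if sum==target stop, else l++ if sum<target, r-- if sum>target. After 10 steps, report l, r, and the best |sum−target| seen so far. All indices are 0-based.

l=0, r=7, best |Δ|=14

l=0 r=17: -13+39=26 d=42 *, r--
l=0 r=16: -13+38=25 d=41 *, r--
l=0 r=15: -13+28=15 d=31 *, r--
l=0 r=14: -13+25=12 d=28 *, r--
l=0 r=13: -13+24=11 d=27 *, r--
l=0 r=12: -13+23=10 d=26 *, r--
l=0 r=11: -13+21=8 d=24 *, r--
l=0 r=10: -13+13=0 d=16 *, r--
l=0 r=9: -13+12=-1 d=15 *, r--
l=0 r=8: -13+11=-2 d=14 *, r--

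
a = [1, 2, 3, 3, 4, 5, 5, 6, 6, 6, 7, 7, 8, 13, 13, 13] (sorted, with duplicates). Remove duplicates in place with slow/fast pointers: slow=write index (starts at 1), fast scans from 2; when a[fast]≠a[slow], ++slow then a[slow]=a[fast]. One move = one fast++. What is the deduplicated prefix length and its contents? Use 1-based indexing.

(s=1,f=2) a[fast]=2≠a[slow]=1 write a[2]=2 → slow++,fast++
(s=2,f=3) a[fast]=3≠a[slow]=2 write a[3]=3 → slow++,fast++
(s=3,f=4) a[fast]=3=a[slow] dup → fast++
(s=3,f=5) a[fast]=4≠a[slow]=3 write a[4]=4 → slow++,fast++
(s=4,f=6) a[fast]=5≠a[slow]=4 write a[5]=5 → slow++,fast++
(s=5,f=7) a[fast]=5=a[slow] dup → fast++
(s=5,f=8) a[fast]=6≠a[slow]=5 write a[6]=6 → slow++,fast++
(s=6,f=9) a[fast]=6=a[slow] dup → fast++
(s=6,f=10) a[fast]=6=a[slow] dup → fast++
(s=6,f=11) a[fast]=7≠a[slow]=6 write a[7]=7 → slow++,fast++
(s=7,f=12) a[fast]=7=a[slow] dup → fast++
(s=7,f=13) a[fast]=8≠a[slow]=7 write a[8]=8 → slow++,fast++
(s=8,f=14) a[fast]=13≠a[slow]=8 write a[9]=13 → slow++,fast++
(s=9,f=15) a[fast]=13=a[slow] dup → fast++
(s=9,f=16) a[fast]=13=a[slow] dup → fast++

length 9; prefix = [1, 2, 3, 4, 5, 6, 7, 8, 13]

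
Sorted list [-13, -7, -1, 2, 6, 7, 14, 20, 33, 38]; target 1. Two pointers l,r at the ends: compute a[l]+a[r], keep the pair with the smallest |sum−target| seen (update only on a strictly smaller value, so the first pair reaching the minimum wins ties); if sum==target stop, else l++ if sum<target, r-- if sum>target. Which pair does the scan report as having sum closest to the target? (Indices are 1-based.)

[1,10] -13+38=25 d=24 * → r--
[1,9] -13+33=20 d=19 * → r--
[1,8] -13+20=7 d=6 * → r--
[1,7] -13+14=1 d=0 * → stop

pair (-13, 14) with sum 1 (|Δ|=0)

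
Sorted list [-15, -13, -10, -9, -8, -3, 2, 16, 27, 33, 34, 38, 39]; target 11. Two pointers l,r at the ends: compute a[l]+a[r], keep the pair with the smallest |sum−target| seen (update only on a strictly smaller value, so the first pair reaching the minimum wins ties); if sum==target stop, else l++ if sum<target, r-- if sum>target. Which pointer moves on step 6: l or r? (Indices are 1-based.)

[1,13] -15+39=24 d=13 * → r--
[1,12] -15+38=23 d=12 * → r--
[1,11] -15+34=19 d=8 * → r--
[1,10] -15+33=18 d=7 * → r--
[1,9] -15+27=12 d=1 * → r--
[1,8] -15+16=1 d=10 → l++

l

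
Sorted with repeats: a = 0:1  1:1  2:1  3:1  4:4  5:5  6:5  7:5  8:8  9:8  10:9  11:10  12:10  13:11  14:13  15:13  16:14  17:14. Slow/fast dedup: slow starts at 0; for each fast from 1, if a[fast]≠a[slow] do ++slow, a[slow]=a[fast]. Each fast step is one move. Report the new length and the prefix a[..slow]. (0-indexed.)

slow=0 fast=1: a[fast]=1=a[slow] dup, fast++
slow=0 fast=2: a[fast]=1=a[slow] dup, fast++
slow=0 fast=3: a[fast]=1=a[slow] dup, fast++
slow=0 fast=4: a[fast]=4≠a[slow]=1 write a[1]=4, slow++,fast++
slow=1 fast=5: a[fast]=5≠a[slow]=4 write a[2]=5, slow++,fast++
slow=2 fast=6: a[fast]=5=a[slow] dup, fast++
slow=2 fast=7: a[fast]=5=a[slow] dup, fast++
slow=2 fast=8: a[fast]=8≠a[slow]=5 write a[3]=8, slow++,fast++
slow=3 fast=9: a[fast]=8=a[slow] dup, fast++
slow=3 fast=10: a[fast]=9≠a[slow]=8 write a[4]=9, slow++,fast++
slow=4 fast=11: a[fast]=10≠a[slow]=9 write a[5]=10, slow++,fast++
slow=5 fast=12: a[fast]=10=a[slow] dup, fast++
slow=5 fast=13: a[fast]=11≠a[slow]=10 write a[6]=11, slow++,fast++
slow=6 fast=14: a[fast]=13≠a[slow]=11 write a[7]=13, slow++,fast++
slow=7 fast=15: a[fast]=13=a[slow] dup, fast++
slow=7 fast=16: a[fast]=14≠a[slow]=13 write a[8]=14, slow++,fast++
slow=8 fast=17: a[fast]=14=a[slow] dup, fast++

length 9; prefix = [1, 4, 5, 8, 9, 10, 11, 13, 14]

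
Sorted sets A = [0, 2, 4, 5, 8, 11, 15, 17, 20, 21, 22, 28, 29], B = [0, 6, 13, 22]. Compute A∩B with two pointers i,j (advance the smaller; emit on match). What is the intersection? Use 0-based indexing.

intersection = [0, 22]

[i=0,j=0] 0==0 emit → i++,j++
[i=1,j=1] 2<6 → i++
[i=2,j=1] 4<6 → i++
[i=3,j=1] 5<6 → i++
[i=4,j=1] 8>6 → j++
[i=4,j=2] 8<13 → i++
[i=5,j=2] 11<13 → i++
[i=6,j=2] 15>13 → j++
[i=6,j=3] 15<22 → i++
[i=7,j=3] 17<22 → i++
[i=8,j=3] 20<22 → i++
[i=9,j=3] 21<22 → i++
[i=10,j=3] 22==22 emit → i++,j++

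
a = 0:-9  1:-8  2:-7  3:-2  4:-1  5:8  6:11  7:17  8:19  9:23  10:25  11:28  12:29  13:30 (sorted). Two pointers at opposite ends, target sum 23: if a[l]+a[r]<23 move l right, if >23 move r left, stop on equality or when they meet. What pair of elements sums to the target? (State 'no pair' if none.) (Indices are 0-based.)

(-7, 30)

[0,13] -9+30=21 <23 → l++
[1,13] -8+30=22 <23 → l++
[2,13] -7+30=23 → found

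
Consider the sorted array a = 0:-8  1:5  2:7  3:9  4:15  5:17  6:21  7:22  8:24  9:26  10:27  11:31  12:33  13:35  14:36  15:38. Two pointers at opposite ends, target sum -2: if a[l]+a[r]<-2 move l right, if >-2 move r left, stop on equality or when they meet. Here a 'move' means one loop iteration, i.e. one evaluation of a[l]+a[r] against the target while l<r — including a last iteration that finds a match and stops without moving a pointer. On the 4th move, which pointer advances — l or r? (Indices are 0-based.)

r

[0,15] -8+38=30 >-2 → r--
[0,14] -8+36=28 >-2 → r--
[0,13] -8+35=27 >-2 → r--
[0,12] -8+33=25 >-2 → r--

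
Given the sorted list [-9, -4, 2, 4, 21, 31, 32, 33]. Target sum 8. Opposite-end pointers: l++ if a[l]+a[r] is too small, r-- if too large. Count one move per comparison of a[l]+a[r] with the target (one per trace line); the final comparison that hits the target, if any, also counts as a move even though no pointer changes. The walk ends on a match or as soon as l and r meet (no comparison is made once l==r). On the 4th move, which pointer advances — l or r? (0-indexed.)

[0,7] -9+33=24 >8 → r--
[0,6] -9+32=23 >8 → r--
[0,5] -9+31=22 >8 → r--
[0,4] -9+21=12 >8 → r--

r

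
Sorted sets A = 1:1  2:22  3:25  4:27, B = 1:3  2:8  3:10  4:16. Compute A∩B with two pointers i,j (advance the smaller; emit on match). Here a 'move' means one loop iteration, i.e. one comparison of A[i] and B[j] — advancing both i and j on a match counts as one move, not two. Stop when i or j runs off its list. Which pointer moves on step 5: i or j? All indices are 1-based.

[i=1,j=1] 1<3 → i++
[i=2,j=1] 22>3 → j++
[i=2,j=2] 22>8 → j++
[i=2,j=3] 22>10 → j++
[i=2,j=4] 22>16 → j++

j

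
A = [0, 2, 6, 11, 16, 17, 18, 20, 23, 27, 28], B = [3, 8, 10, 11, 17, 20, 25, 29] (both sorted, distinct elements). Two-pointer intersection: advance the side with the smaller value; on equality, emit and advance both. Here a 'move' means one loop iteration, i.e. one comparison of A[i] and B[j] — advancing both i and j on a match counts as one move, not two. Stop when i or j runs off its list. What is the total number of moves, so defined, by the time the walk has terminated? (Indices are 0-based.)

[i=0,j=0] 0<3 → i++
[i=1,j=0] 2<3 → i++
[i=2,j=0] 6>3 → j++
[i=2,j=1] 6<8 → i++
[i=3,j=1] 11>8 → j++
[i=3,j=2] 11>10 → j++
[i=3,j=3] 11==11 emit → i++,j++
[i=4,j=4] 16<17 → i++
[i=5,j=4] 17==17 emit → i++,j++
[i=6,j=5] 18<20 → i++
[i=7,j=5] 20==20 emit → i++,j++
[i=8,j=6] 23<25 → i++
[i=9,j=6] 27>25 → j++
[i=9,j=7] 27<29 → i++
[i=10,j=7] 28<29 → i++

15 moves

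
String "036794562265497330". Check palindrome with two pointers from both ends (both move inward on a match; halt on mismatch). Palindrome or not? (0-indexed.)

not a palindrome (mismatch at 2,15)

[0,17] '0'=='0' → l++,r--
[1,16] '3'=='3' → l++,r--
[2,15] '6'!='3' → stop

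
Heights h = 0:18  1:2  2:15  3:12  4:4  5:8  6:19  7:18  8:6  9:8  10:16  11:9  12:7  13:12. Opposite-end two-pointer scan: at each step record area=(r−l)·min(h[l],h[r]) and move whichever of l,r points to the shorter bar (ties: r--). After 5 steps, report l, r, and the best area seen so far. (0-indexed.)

l=0 r=13: min(18,12)*13=156 best=156 *, r--
l=0 r=12: min(18,7)*12=84 best=156, r--
l=0 r=11: min(18,9)*11=99 best=156, r--
l=0 r=10: min(18,16)*10=160 best=160 *, r--
l=0 r=9: min(18,8)*9=72 best=160, r--

l=0, r=8, best area=160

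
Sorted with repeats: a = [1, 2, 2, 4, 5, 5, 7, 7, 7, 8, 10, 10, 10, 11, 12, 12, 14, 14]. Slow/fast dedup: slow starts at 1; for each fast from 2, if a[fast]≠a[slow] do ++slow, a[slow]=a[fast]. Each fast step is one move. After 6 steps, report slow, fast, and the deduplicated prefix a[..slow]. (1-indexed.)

slow=5, fast=8, prefix=[1, 2, 4, 5, 7]

(s=1,f=2) a[fast]=2≠a[slow]=1 write a[2]=2 → slow++,fast++
(s=2,f=3) a[fast]=2=a[slow] dup → fast++
(s=2,f=4) a[fast]=4≠a[slow]=2 write a[3]=4 → slow++,fast++
(s=3,f=5) a[fast]=5≠a[slow]=4 write a[4]=5 → slow++,fast++
(s=4,f=6) a[fast]=5=a[slow] dup → fast++
(s=4,f=7) a[fast]=7≠a[slow]=5 write a[5]=7 → slow++,fast++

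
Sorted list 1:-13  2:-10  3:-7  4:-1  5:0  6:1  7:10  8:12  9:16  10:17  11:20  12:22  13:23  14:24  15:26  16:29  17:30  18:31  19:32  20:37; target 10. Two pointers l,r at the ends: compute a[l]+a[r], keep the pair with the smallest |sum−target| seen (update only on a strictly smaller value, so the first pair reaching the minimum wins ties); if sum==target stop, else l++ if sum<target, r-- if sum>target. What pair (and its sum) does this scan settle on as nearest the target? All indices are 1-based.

pair (-13, 23) with sum 10 (|Δ|=0)

[1,20] -13+37=24 d=14 * → r--
[1,19] -13+32=19 d=9 * → r--
[1,18] -13+31=18 d=8 * → r--
[1,17] -13+30=17 d=7 * → r--
[1,16] -13+29=16 d=6 * → r--
[1,15] -13+26=13 d=3 * → r--
[1,14] -13+24=11 d=1 * → r--
[1,13] -13+23=10 d=0 * → stop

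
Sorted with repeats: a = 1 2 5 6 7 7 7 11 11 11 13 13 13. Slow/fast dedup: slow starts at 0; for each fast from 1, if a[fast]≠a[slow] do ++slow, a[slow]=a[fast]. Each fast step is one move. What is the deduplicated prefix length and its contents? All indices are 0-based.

length 7; prefix = [1, 2, 5, 6, 7, 11, 13]

slow=0 fast=1: a[fast]=2≠a[slow]=1 write a[1]=2, slow++,fast++
slow=1 fast=2: a[fast]=5≠a[slow]=2 write a[2]=5, slow++,fast++
slow=2 fast=3: a[fast]=6≠a[slow]=5 write a[3]=6, slow++,fast++
slow=3 fast=4: a[fast]=7≠a[slow]=6 write a[4]=7, slow++,fast++
slow=4 fast=5: a[fast]=7=a[slow] dup, fast++
slow=4 fast=6: a[fast]=7=a[slow] dup, fast++
slow=4 fast=7: a[fast]=11≠a[slow]=7 write a[5]=11, slow++,fast++
slow=5 fast=8: a[fast]=11=a[slow] dup, fast++
slow=5 fast=9: a[fast]=11=a[slow] dup, fast++
slow=5 fast=10: a[fast]=13≠a[slow]=11 write a[6]=13, slow++,fast++
slow=6 fast=11: a[fast]=13=a[slow] dup, fast++
slow=6 fast=12: a[fast]=13=a[slow] dup, fast++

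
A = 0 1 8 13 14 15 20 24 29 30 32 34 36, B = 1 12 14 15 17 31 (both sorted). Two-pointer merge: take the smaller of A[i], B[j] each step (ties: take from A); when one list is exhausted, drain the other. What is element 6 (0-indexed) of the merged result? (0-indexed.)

[i=0,j=0] A[i]=0<=B[j]=1 take 0 → i++
[i=1,j=0] A[i]=1<=B[j]=1 take 1 → i++
[i=2,j=0] A[i]=8>B[j]=1 take 1 → j++
[i=2,j=1] A[i]=8<=B[j]=12 take 8 → i++
[i=3,j=1] A[i]=13>B[j]=12 take 12 → j++
[i=3,j=2] A[i]=13<=B[j]=14 take 13 → i++
[i=4,j=2] A[i]=14<=B[j]=14 take 14 → i++
[i=5,j=2] A[i]=15>B[j]=14 take 14 → j++
[i=5,j=3] A[i]=15<=B[j]=15 take 15 → i++
[i=6,j=3] A[i]=20>B[j]=15 take 15 → j++
[i=6,j=4] A[i]=20>B[j]=17 take 17 → j++
[i=6,j=5] A[i]=20<=B[j]=31 take 20 → i++
[i=7,j=5] A[i]=24<=B[j]=31 take 24 → i++
[i=8,j=5] A[i]=29<=B[j]=31 take 29 → i++
[i=9,j=5] A[i]=30<=B[j]=31 take 30 → i++
[i=10,j=5] A[i]=32>B[j]=31 take 31 → j++
[i=10,j=6] B done, take A[i]=32 → i++
[i=11,j=6] B done, take A[i]=34 → i++
[i=12,j=6] B done, take A[i]=36 → i++

merged[6] = 14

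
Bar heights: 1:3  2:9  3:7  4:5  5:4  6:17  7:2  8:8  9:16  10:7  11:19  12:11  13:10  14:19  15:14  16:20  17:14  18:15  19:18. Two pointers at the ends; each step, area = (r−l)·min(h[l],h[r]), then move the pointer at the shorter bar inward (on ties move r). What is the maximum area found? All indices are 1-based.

max area = 221

[1,19] min(3,18)*18=54 best=54 * → l++
[2,19] min(9,18)*17=153 best=153 * → l++
[3,19] min(7,18)*16=112 best=153 → l++
[4,19] min(5,18)*15=75 best=153 → l++
[5,19] min(4,18)*14=56 best=153 → l++
[6,19] min(17,18)*13=221 best=221 * → l++
[7,19] min(2,18)*12=24 best=221 → l++
[8,19] min(8,18)*11=88 best=221 → l++
[9,19] min(16,18)*10=160 best=221 → l++
[10,19] min(7,18)*9=63 best=221 → l++
[11,19] min(19,18)*8=144 best=221 → r--
[11,18] min(19,15)*7=105 best=221 → r--
[11,17] min(19,14)*6=84 best=221 → r--
[11,16] min(19,20)*5=95 best=221 → l++
[12,16] min(11,20)*4=44 best=221 → l++
[13,16] min(10,20)*3=30 best=221 → l++
[14,16] min(19,20)*2=38 best=221 → l++
[15,16] min(14,20)*1=14 best=221 → l++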